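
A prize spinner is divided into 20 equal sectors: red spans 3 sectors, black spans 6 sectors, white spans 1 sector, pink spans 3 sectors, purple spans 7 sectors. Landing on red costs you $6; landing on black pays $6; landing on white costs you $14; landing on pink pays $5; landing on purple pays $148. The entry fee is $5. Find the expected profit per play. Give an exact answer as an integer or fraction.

191/4 dollars

E[payout] = (3/20)·(-6) + (6/20)·6 + (1/20)·(-14) + (3/20)·5 + (7/20)·148 = 211/4
Expected profit = 211/4 − 5 = 191/4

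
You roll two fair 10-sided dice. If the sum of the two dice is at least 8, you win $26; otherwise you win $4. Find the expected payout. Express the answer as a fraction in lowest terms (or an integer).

E[payout] = (21/100)·4 + (79/100)·26 = 1069/50

1069/50 dollars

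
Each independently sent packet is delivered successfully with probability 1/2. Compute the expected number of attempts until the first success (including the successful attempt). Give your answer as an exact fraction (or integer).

2

For a geometric distribution, E[trials] = 1/p = 1/(1/2) = 2.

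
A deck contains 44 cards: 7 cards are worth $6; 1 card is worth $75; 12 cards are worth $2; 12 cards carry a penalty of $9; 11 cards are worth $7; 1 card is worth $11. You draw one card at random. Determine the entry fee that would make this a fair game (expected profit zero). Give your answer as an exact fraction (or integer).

E[payout] = (7/44)·6 + (1/44)·75 + (12/44)·2 + (12/44)·(-9) + (11/44)·7 + (1/44)·11 = 11/4
Fair fee = E[payout] = 11/4

11/4 dollars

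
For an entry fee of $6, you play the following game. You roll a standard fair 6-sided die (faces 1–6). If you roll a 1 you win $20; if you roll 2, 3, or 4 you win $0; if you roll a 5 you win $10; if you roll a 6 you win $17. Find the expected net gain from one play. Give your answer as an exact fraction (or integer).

E[payout] = (1/2)·0 + (1/6)·10 + (1/6)·17 + (1/6)·20 = 47/6
Expected profit = 47/6 − 6 = 11/6

11/6 dollars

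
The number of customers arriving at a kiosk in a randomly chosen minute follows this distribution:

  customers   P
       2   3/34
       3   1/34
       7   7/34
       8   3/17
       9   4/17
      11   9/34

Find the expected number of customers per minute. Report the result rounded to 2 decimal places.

8.15

E[X] = (3/34)·2 + (1/34)·3 + (7/34)·7 + (3/17)·8 + (4/17)·9 + (9/34)·11
     = 277/34 ≈ 8.15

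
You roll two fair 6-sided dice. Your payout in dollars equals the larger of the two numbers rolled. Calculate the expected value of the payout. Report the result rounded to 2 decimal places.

Distribution of the larger of the two numbers rolled: 1 w.p. 1/36, 2 w.p. 1/12, 3 w.p. 5/36, 4 w.p. 7/36, 5 w.p. 1/4, 6 w.p. 11/36
E[payout] = (1/36)·1 + (1/12)·2 + (5/36)·3 + (7/36)·4 + (1/4)·5 + (11/36)·6 = 161/36
≈ $4.47

$4.47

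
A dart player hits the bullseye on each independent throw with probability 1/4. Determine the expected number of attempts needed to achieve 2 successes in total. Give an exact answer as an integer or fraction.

8

By linearity (sum of 2 independent geometric waits), E[trials] = 2/p = 2/(1/4) = 8.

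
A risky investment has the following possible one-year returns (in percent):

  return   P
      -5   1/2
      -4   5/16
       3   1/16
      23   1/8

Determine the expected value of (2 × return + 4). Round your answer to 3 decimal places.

E[2x+4] = (1/2)·(-6) + (5/16)·(-4) + (1/16)·10 + (1/8)·50
     = 21/8 ≈ 2.625

2.625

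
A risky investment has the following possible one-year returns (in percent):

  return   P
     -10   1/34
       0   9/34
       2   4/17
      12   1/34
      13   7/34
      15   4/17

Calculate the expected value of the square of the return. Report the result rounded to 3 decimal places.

E[X²] = (1/34)·100 + (9/34)·0 + (4/17)·4 + (1/34)·144 + (7/34)·169 + (4/17)·225
     = 3259/34 ≈ 95.853

95.853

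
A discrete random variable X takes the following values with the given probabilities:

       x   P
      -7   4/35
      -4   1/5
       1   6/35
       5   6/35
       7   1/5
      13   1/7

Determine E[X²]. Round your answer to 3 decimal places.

E[X²] = (4/35)·49 + (1/5)·16 + (6/35)·1 + (6/35)·25 + (1/5)·49 + (1/7)·169
     = 236/5 ≈ 47.200

47.200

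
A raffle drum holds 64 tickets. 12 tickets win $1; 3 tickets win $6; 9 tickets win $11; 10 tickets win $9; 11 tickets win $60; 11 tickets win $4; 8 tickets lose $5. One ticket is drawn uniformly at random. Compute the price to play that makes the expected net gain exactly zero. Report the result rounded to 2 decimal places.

$13.80

E[payout] = (12/64)·1 + (3/64)·6 + (9/64)·11 + (10/64)·9 + (11/64)·60 + (11/64)·4 + (8/64)·(-5) = 883/64
Fair fee = E[payout] = 883/64 ≈ $13.80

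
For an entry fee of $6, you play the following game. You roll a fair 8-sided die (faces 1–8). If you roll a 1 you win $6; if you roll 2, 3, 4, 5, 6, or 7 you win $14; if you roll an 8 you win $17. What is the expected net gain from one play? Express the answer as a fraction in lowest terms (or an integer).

59/8 dollars

E[payout] = (1/8)·6 + (3/4)·14 + (1/8)·17 = 107/8
Expected profit = 107/8 − 6 = 59/8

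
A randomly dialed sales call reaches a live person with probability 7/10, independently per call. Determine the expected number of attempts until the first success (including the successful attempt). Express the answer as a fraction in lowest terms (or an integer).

10/7

For a geometric distribution, E[trials] = 1/p = 1/(7/10) = 10/7.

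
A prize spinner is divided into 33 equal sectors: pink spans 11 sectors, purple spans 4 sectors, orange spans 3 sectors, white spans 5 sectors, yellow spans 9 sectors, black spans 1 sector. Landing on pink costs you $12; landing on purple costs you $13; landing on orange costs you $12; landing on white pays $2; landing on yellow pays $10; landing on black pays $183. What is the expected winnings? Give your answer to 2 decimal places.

$1.91

E[payout] = (11/33)·(-12) + (4/33)·(-13) + (3/33)·(-12) + (5/33)·2 + (9/33)·10 + (1/33)·183 = 21/11
≈ $1.91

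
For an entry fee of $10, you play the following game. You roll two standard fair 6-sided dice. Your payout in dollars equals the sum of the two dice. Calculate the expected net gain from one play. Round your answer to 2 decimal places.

Distribution of the sum of the two dice: 2 w.p. 1/36, 3 w.p. 1/18, 4 w.p. 1/12, 5 w.p. 1/9, 6 w.p. 5/36, 7 w.p. 1/6, …
E[payout] = (1/36)·2 + (1/18)·3 + (1/12)·4 + (1/9)·5 + (5/36)·6 + (1/6)·7 + (5/36)·8 + (1/9)·9 + (1/12)·10 + (1/18)·11 + (1/36)·12 = 7
Expected profit = 7 − 10 = -3 ≈ -$3.00

-$3.00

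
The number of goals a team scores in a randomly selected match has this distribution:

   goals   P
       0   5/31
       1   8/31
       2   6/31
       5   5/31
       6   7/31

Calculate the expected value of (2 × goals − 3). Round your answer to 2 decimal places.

2.61

E[2x-3] = (5/31)·(-3) + (8/31)·(-1) + (6/31)·1 + (5/31)·7 + (7/31)·9
     = 81/31 ≈ 2.61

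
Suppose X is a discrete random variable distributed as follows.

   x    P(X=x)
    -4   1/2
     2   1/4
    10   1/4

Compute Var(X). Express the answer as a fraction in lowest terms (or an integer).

E[X] = (1/2)·(-4) + (1/4)·2 + (1/4)·10 = 1
E[X²] = (1/2)·16 + (1/4)·4 + (1/4)·100 = 34
Var(X) = 34 − (1)² = 33

33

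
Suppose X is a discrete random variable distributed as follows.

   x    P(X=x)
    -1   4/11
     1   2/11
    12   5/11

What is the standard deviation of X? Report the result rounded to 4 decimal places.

E[X] = 58/11, E[X²] = 66
Var(X) = E[X²] − (E[X])² = 66 − 3364/121 = 4622/121
SD(X) = √(4622/121) ≈ 6.1805

6.1805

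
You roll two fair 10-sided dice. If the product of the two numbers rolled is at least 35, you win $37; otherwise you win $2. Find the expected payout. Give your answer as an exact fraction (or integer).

299/20 dollars

E[payout] = (63/100)·2 + (37/100)·37 = 299/20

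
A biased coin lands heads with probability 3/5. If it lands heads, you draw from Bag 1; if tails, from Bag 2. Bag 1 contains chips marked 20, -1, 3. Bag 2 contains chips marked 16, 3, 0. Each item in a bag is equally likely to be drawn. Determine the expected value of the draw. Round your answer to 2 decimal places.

6.93

E[X | Bag 1] = (20 − 1 + 3)/3 = 22/3
E[X | Bag 2] = (16 + 3 + 0)/3 = 19/3
E[X] = (3/5)·22/3 + (2/5)·19/3 = 104/15 ≈ 6.93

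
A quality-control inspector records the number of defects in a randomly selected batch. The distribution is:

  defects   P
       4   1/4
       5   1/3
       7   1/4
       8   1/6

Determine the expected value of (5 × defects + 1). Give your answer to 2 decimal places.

29.75

E[5x+1] = (1/4)·21 + (1/3)·26 + (1/4)·36 + (1/6)·41
     = 119/4 ≈ 29.75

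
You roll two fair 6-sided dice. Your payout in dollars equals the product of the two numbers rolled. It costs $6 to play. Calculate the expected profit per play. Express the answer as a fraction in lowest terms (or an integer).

Distribution of the product of the two numbers rolled: 1 w.p. 1/36, 2 w.p. 1/18, 3 w.p. 1/18, 4 w.p. 1/12, 5 w.p. 1/18, 6 w.p. 1/9, …
E[payout] = (1/36)·1 + (1/18)·2 + (1/18)·3 + (1/12)·4 + (1/18)·5 + (1/9)·6 + (1/18)·8 + (1/36)·9 + (1/18)·10 + (1/9)·12 + (1/18)·15 + (1/36)·16 + (1/18)·18 + (1/18)·20 + (1/18)·24 + (1/36)·25 + (1/18)·30 + (1/36)·36 = 49/4
Expected profit = 49/4 − 6 = 25/4

25/4 dollars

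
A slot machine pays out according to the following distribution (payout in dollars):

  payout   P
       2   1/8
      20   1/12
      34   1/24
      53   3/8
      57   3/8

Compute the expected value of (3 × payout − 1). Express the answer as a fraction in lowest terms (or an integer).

E[3x-1] = (1/8)·5 + (1/12)·59 + (1/24)·101 + (3/8)·158 + (3/8)·170
     = 531/4

531/4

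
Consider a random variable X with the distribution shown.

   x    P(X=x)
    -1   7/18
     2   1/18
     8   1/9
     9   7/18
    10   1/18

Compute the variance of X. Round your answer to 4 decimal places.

23.0000

E[X] = (7/18)·(-1) + (1/18)·2 + (1/9)·8 + (7/18)·9 + (1/18)·10 = 14/3
E[X²] = (7/18)·1 + (1/18)·4 + (1/9)·64 + (7/18)·81 + (1/18)·100 = 403/9
Var(X) = 403/9 − (14/3)² = 23 ≈ 23.0000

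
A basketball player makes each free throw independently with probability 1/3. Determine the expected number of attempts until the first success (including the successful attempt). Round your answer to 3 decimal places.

For a geometric distribution, E[trials] = 1/p = 1/(1/3) = 3.
≈ 3.000

3.000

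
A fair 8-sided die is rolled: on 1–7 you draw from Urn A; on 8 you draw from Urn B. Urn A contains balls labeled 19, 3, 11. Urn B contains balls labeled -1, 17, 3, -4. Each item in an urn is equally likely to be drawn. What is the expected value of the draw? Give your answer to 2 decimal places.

E[X | Urn A] = (19 + 3 + 11)/3 = 11
E[X | Urn B] = (-1 + 17 + 3 − 4)/4 = 15/4
E[X] = (7/8)·11 + (1/8)·15/4 = 323/32 ≈ 10.09

10.09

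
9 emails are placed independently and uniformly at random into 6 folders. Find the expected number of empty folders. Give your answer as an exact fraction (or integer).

Let Xⱼ=1 if folder j is empty. P(Xⱼ=1) = ((6-1)/6)^9 = 1953125/10077696.
By linearity, E[#empty] = 6·1953125/10077696 = 1953125/1679616.

1953125/1679616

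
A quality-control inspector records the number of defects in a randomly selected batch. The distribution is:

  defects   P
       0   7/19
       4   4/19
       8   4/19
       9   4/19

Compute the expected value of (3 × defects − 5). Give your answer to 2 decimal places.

E[3x-5] = (7/19)·(-5) + (4/19)·7 + (4/19)·19 + (4/19)·22
     = 157/19 ≈ 8.26

8.26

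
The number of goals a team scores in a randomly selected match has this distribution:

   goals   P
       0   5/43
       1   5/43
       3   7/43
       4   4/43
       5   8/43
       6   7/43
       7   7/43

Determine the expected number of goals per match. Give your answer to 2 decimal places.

E[X] = (5/43)·0 + (5/43)·1 + (7/43)·3 + (4/43)·4 + (8/43)·5 + (7/43)·6 + (7/43)·7
     = 173/43 ≈ 4.02

4.02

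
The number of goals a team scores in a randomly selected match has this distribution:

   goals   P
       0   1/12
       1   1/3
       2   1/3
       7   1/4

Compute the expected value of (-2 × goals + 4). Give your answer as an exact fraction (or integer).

E[-2x+4] = (1/12)·4 + (1/3)·2 + (1/3)·0 + (1/4)·(-10)
     = -3/2

-3/2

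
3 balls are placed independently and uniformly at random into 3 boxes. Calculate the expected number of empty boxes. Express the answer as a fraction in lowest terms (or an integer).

8/9

Let Xⱼ=1 if box j is empty. P(Xⱼ=1) = ((3-1)/3)^3 = 8/27.
By linearity, E[#empty] = 3·8/27 = 8/9.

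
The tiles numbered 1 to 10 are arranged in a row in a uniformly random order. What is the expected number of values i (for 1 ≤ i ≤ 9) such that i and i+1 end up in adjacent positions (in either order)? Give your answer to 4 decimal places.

1.8000

For each i ∈ {1,…,9}, let Xᵢ = 1 if i and i+1 are adjacent. P(Xᵢ=1) = 2·(10−1)!/10! = 2/10.
By linearity, E[ΣXᵢ] = (9)·(2/10) = 9/5.
≈ 1.8000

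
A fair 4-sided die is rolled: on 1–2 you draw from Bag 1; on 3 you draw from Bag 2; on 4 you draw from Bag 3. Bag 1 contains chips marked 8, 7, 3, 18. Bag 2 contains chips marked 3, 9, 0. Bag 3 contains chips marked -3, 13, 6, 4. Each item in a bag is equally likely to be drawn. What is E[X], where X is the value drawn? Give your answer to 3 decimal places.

E[X | Bag 1] = (8 + 7 + 3 + 18)/4 = 9
E[X | Bag 2] = (3 + 9 + 0)/3 = 4
E[X | Bag 3] = (-3 + 13 + 6 + 4)/4 = 5
E[X] = (1/2)·9 + (1/4)·4 + (1/4)·5 = 27/4 ≈ 6.750

6.750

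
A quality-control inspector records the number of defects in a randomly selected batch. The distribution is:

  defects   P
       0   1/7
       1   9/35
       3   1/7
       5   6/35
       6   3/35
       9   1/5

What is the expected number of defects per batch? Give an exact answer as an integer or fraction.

E[X] = (1/7)·0 + (9/35)·1 + (1/7)·3 + (6/35)·5 + (3/35)·6 + (1/5)·9
     = 27/7

27/7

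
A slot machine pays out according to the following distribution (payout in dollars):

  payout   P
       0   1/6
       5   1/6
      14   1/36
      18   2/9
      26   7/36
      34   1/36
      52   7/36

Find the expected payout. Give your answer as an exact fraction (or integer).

64/3 dollars

E[X] = (1/6)·0 + (1/6)·5 + (1/36)·14 + (2/9)·18 + (7/36)·26 + (1/36)·34 + (7/36)·52
     = 64/3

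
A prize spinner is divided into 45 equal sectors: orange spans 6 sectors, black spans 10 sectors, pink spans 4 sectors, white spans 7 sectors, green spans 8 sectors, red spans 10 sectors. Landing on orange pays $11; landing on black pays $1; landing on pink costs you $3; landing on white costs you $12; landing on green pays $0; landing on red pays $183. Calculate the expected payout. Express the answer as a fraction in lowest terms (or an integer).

E[payout] = (6/45)·11 + (10/45)·1 + (4/45)·(-3) + (7/45)·(-12) + (8/45)·0 + (10/45)·183 = 362/9

362/9 dollars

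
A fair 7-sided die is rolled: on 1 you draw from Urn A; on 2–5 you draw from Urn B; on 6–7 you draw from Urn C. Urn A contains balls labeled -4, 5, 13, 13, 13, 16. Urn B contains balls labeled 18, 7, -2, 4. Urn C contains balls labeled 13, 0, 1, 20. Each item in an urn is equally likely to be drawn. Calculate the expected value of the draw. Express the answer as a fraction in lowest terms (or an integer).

160/21

E[X | Urn A] = (-4 + 5 + 13 + 13 + 13 + 16)/6 = 28/3
E[X | Urn B] = (18 + 7 − 2 + 4)/4 = 27/4
E[X | Urn C] = (13 + 0 + 1 + 20)/4 = 17/2
E[X] = (1/7)·28/3 + (4/7)·27/4 + (2/7)·17/2 = 160/21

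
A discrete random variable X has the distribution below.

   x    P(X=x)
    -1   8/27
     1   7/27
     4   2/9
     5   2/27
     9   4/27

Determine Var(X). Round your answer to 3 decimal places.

11.432

E[X] = (8/27)·(-1) + (7/27)·1 + (2/9)·4 + (2/27)·5 + (4/27)·9 = 23/9
E[X²] = (8/27)·1 + (7/27)·1 + (2/9)·16 + (2/27)·25 + (4/27)·81 = 485/27
Var(X) = 485/27 − (23/9)² = 926/81 ≈ 11.432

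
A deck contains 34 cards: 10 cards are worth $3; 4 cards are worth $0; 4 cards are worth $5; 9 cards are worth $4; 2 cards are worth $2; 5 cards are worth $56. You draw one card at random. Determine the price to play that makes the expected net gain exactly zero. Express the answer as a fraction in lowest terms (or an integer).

E[payout] = (10/34)·3 + (4/34)·0 + (4/34)·5 + (9/34)·4 + (2/34)·2 + (5/34)·56 = 185/17
Fair fee = E[payout] = 185/17

185/17 dollars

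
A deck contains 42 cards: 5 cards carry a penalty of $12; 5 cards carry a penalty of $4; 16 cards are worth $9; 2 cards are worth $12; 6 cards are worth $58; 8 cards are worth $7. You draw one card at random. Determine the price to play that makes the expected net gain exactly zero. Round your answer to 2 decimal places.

$11.71

E[payout] = (5/42)·(-12) + (5/42)·(-4) + (16/42)·9 + (2/42)·12 + (6/42)·58 + (8/42)·7 = 82/7
Fair fee = E[payout] = 82/7 ≈ $11.71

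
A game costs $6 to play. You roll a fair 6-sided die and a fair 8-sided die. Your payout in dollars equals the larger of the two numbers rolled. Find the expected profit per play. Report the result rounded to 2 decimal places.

Distribution of the larger of the two numbers rolled: 1 w.p. 1/48, 2 w.p. 1/16, 3 w.p. 5/48, 4 w.p. 7/48, 5 w.p. 3/16, 6 w.p. 11/48, …
E[payout] = (1/48)·1 + (1/16)·2 + (5/48)·3 + (7/48)·4 + (3/16)·5 + (11/48)·6 + (1/8)·7 + (1/8)·8 = 251/48
Expected profit = 251/48 − 6 = -37/48 ≈ -$0.77

-$0.77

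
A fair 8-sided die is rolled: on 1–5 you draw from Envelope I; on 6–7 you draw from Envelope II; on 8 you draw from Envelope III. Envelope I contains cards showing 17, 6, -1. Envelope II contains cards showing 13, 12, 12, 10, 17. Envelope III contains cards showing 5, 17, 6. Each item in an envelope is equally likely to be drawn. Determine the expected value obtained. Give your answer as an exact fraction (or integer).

E[X | Envelope I] = (17 + 6 − 1)/3 = 22/3
E[X | Envelope II] = (13 + 12 + 12 + 10 + 17)/5 = 64/5
E[X | Envelope III] = (5 + 17 + 6)/3 = 28/3
E[X] = (5/8)·22/3 + (1/4)·64/5 + (1/8)·28/3 = 179/20

179/20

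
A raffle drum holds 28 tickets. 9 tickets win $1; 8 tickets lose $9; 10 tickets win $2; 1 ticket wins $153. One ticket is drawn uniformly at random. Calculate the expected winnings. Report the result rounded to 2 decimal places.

$3.93

E[payout] = (9/28)·1 + (8/28)·(-9) + (10/28)·2 + (1/28)·153 = 55/14
≈ $3.93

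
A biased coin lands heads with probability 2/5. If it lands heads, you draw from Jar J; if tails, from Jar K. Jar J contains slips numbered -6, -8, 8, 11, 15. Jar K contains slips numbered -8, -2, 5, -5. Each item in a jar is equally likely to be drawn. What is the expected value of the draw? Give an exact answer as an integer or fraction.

1/10

E[X | Jar J] = (-6 − 8 + 8 + 11 + 15)/5 = 4
E[X | Jar K] = (-8 − 2 + 5 − 5)/4 = -5/2
E[X] = (2/5)·4 + (3/5)·(-5/2) = 1/10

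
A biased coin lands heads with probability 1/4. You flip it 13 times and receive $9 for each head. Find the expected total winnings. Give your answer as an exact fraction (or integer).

117/4 dollars

E[#heads] = 13·1/4 = 13/4 (linearity over flips).
E[winnings] = 9·13/4 = 117/4.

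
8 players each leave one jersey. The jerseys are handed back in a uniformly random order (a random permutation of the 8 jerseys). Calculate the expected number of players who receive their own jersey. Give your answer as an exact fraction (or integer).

1

Let Xᵢ = 1 if person i gets their own jersey. For each i, P(Xᵢ=1) = 1/8.
By linearity of expectation, E[X₁+…+X_8] = 8·(1/8) = 1.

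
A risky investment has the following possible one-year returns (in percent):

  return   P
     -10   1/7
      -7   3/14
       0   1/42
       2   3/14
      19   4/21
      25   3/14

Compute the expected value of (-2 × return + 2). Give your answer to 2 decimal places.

E[-2x+2] = (1/7)·22 + (3/14)·16 + (1/42)·2 + (3/14)·(-2) + (4/21)·(-36) + (3/14)·(-48)
     = -230/21 ≈ -10.95

-10.95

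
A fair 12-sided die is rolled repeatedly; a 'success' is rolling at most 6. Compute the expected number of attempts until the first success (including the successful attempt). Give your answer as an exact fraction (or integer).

2

For a geometric distribution, E[trials] = 1/p = 1/(1/2) = 2.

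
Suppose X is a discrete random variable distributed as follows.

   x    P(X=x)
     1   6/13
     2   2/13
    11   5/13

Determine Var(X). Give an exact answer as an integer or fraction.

294/13

E[X] = (6/13)·1 + (2/13)·2 + (5/13)·11 = 5
E[X²] = (6/13)·1 + (2/13)·4 + (5/13)·121 = 619/13
Var(X) = 619/13 − (5)² = 294/13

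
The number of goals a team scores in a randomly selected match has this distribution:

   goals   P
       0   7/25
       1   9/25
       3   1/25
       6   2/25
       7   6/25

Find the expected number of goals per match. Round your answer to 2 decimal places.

2.64

E[X] = (7/25)·0 + (9/25)·1 + (1/25)·3 + (2/25)·6 + (6/25)·7
     = 66/25 ≈ 2.64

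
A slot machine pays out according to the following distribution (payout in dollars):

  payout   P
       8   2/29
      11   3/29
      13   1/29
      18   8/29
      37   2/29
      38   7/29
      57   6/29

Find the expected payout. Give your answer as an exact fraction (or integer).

888/29 dollars

E[X] = (2/29)·8 + (3/29)·11 + (1/29)·13 + (8/29)·18 + (2/29)·37 + (7/29)·38 + (6/29)·57
     = 888/29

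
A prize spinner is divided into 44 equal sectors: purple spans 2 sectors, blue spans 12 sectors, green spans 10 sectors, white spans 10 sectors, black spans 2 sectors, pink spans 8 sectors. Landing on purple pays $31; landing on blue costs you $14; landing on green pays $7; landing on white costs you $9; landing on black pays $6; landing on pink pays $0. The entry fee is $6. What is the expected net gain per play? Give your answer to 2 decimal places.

-$8.59

E[payout] = (2/44)·31 + (12/44)·(-14) + (10/44)·7 + (10/44)·(-9) + (2/44)·6 + (8/44)·0 = -57/22
Expected profit = -57/22 − 6 = -189/22 ≈ -$8.59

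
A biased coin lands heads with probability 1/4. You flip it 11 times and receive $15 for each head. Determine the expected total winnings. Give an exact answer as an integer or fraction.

E[#heads] = 11·1/4 = 11/4 (linearity over flips).
E[winnings] = 15·11/4 = 165/4.

165/4 dollars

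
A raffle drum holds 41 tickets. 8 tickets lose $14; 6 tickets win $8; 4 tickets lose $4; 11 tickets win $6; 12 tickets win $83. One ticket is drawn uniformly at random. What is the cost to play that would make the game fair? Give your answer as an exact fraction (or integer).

E[payout] = (8/41)·(-14) + (6/41)·8 + (4/41)·(-4) + (11/41)·6 + (12/41)·83 = 982/41
Fair fee = E[payout] = 982/41

982/41 dollars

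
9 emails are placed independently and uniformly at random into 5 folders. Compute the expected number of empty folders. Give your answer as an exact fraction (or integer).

Let Xⱼ=1 if folder j is empty. P(Xⱼ=1) = ((5-1)/5)^9 = 262144/1953125.
By linearity, E[#empty] = 5·262144/1953125 = 262144/390625.

262144/390625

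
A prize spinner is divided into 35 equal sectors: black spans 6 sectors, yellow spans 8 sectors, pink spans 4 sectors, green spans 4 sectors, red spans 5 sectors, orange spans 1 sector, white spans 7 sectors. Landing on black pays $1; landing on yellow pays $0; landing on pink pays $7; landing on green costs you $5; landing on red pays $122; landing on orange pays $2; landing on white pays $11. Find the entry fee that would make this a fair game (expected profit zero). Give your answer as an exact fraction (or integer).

703/35 dollars

E[payout] = (6/35)·1 + (8/35)·0 + (4/35)·7 + (4/35)·(-5) + (5/35)·122 + (1/35)·2 + (7/35)·11 = 703/35
Fair fee = E[payout] = 703/35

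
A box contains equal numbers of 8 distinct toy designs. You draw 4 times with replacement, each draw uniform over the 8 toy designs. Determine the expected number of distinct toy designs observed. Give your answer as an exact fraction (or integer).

1695/512

Let Xⱼ=1 if type j appears at least once. P(Xⱼ=1) = 1 − ((8−1)/8)^4 = 1695/4096.
E[#distinct] = 8·1695/4096 = 1695/512.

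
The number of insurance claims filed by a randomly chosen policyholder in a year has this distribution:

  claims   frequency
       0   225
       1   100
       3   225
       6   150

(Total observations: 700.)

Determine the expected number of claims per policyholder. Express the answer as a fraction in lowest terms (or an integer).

Total = 700, so P(claims=0) = 225/700, etc.
E[X] = (9/28)·0 + (1/7)·1 + (9/28)·3 + (3/14)·6
     = 67/28

67/28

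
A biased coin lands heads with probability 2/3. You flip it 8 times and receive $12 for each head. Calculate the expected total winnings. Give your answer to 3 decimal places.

$64.000

E[#heads] = 8·2/3 = 16/3 (linearity over flips).
E[winnings] = 12·16/3 = 64.
≈ 64.000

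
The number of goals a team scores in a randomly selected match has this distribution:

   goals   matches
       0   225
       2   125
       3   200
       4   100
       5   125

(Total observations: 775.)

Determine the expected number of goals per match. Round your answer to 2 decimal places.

Total = 775, so P(goals=0) = 225/775, etc.
E[X] = (9/31)·0 + (5/31)·2 + (8/31)·3 + (4/31)·4 + (5/31)·5
     = 75/31 ≈ 2.42

2.42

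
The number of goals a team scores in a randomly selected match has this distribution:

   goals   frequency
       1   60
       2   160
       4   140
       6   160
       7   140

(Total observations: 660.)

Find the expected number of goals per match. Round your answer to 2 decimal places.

4.36

Total = 660, so P(goals=1) = 60/660, etc.
E[X] = (1/11)·1 + (8/33)·2 + (7/33)·4 + (8/33)·6 + (7/33)·7
     = 48/11 ≈ 4.36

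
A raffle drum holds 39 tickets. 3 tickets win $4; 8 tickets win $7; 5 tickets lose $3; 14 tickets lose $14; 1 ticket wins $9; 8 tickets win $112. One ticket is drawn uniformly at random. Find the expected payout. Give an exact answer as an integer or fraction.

E[payout] = (3/39)·4 + (8/39)·7 + (5/39)·(-3) + (14/39)·(-14) + (1/39)·9 + (8/39)·112 = 254/13

254/13 dollars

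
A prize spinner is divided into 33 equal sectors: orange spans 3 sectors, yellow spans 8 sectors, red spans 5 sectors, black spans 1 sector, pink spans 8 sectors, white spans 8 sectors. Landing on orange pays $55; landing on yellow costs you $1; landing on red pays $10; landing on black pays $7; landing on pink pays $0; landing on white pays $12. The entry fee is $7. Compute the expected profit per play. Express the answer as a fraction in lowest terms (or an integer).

E[payout] = (3/33)·55 + (8/33)·(-1) + (5/33)·10 + (1/33)·7 + (8/33)·0 + (8/33)·12 = 310/33
Expected profit = 310/33 − 7 = 79/33

79/33 dollars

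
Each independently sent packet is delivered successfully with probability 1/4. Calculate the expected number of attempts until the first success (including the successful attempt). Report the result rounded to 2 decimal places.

For a geometric distribution, E[trials] = 1/p = 1/(1/4) = 4.
≈ 4.00

4.00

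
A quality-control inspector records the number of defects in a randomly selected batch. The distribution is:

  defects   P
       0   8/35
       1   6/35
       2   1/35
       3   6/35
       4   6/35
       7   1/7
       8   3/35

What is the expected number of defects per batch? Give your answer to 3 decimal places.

E[X] = (8/35)·0 + (6/35)·1 + (1/35)·2 + (6/35)·3 + (6/35)·4 + (1/7)·7 + (3/35)·8
     = 109/35 ≈ 3.114

3.114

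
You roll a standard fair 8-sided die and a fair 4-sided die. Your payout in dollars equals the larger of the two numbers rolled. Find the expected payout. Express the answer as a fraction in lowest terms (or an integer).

Distribution of the larger of the two numbers rolled: 1 w.p. 1/32, 2 w.p. 3/32, 3 w.p. 5/32, 4 w.p. 7/32, 5 w.p. 1/8, 6 w.p. 1/8, …
E[payout] = (1/32)·1 + (3/32)·2 + (5/32)·3 + (7/32)·4 + (1/8)·5 + (1/8)·6 + (1/8)·7 + (1/8)·8 = 77/16

77/16 dollars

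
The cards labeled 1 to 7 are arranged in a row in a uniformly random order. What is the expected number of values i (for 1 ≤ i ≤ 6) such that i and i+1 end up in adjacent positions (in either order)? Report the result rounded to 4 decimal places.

1.7143

For each i ∈ {1,…,6}, let Xᵢ = 1 if i and i+1 are adjacent. P(Xᵢ=1) = 2·(7−1)!/7! = 2/7.
By linearity, E[ΣXᵢ] = (6)·(2/7) = 12/7.
≈ 1.7143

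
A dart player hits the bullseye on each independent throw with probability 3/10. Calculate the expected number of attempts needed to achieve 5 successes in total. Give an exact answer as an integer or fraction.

By linearity (sum of 5 independent geometric waits), E[trials] = 5/p = 5/(3/10) = 50/3.

50/3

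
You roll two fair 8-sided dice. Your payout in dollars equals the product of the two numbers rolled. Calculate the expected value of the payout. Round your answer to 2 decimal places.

Distribution of the product of the two numbers rolled: 1 w.p. 1/64, 2 w.p. 1/32, 3 w.p. 1/32, 4 w.p. 3/64, 5 w.p. 1/32, 6 w.p. 1/16, …
E[payout] = (1/64)·1 + (1/32)·2 + (1/32)·3 + (3/64)·4 + (1/32)·5 + (1/16)·6 + (1/32)·7 + (1/16)·8 + (1/64)·9 + (1/32)·10 + (1/16)·12 + (1/32)·14 + (1/32)·15 + (3/64)·16 + (1/32)·18 + (1/32)·20 + (1/32)·21 + (1/16)·24 + (1/64)·25 + (1/32)·28 + (1/32)·30 + (1/32)·32 + (1/32)·35 + (1/64)·36 + (1/32)·40 + (1/32)·42 + (1/32)·48 + (1/64)·49 + (1/32)·56 + (1/64)·64 = 81/4
≈ $20.25

$20.25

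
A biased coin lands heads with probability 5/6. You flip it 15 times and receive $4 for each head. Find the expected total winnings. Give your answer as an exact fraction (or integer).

E[#heads] = 15·5/6 = 25/2 (linearity over flips).
E[winnings] = 4·25/2 = 50.

$50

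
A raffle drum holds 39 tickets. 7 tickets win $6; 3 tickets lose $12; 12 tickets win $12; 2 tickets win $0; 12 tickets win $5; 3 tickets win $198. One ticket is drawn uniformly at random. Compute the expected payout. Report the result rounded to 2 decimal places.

$20.62

E[payout] = (7/39)·6 + (3/39)·(-12) + (12/39)·12 + (2/39)·0 + (12/39)·5 + (3/39)·198 = 268/13
≈ $20.62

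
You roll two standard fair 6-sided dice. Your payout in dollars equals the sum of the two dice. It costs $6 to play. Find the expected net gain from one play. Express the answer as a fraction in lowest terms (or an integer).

$1

Distribution of the sum of the two dice: 2 w.p. 1/36, 3 w.p. 1/18, 4 w.p. 1/12, 5 w.p. 1/9, 6 w.p. 5/36, 7 w.p. 1/6, …
E[payout] = (1/36)·2 + (1/18)·3 + (1/12)·4 + (1/9)·5 + (5/36)·6 + (1/6)·7 + (5/36)·8 + (1/9)·9 + (1/12)·10 + (1/18)·11 + (1/36)·12 = 7
Expected profit = 7 − 6 = 1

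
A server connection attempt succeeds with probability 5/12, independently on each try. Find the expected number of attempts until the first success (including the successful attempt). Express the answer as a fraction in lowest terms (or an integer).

For a geometric distribution, E[trials] = 1/p = 1/(5/12) = 12/5.

12/5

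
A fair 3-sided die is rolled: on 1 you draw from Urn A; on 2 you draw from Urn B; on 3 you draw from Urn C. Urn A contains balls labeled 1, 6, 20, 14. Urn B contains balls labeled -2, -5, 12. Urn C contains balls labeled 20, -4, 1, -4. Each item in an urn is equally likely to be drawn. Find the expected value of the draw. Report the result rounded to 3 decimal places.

5.056

E[X | Urn A] = (1 + 6 + 20 + 14)/4 = 41/4
E[X | Urn B] = (-2 − 5 + 12)/3 = 5/3
E[X | Urn C] = (20 − 4 + 1 − 4)/4 = 13/4
E[X] = (1/3)·41/4 + (1/3)·5/3 + (1/3)·13/4 = 91/18 ≈ 5.056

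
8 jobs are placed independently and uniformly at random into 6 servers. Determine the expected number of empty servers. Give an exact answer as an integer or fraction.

Let Xⱼ=1 if server j is empty. P(Xⱼ=1) = ((6-1)/6)^8 = 390625/1679616.
By linearity, E[#empty] = 6·390625/1679616 = 390625/279936.

390625/279936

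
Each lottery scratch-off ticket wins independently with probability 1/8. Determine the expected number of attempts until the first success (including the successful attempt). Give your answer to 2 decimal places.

For a geometric distribution, E[trials] = 1/p = 1/(1/8) = 8.
≈ 8.00

8.00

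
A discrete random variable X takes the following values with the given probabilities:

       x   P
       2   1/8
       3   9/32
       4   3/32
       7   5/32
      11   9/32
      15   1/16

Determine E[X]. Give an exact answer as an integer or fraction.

E[X] = (1/8)·2 + (9/32)·3 + (3/32)·4 + (5/32)·7 + (9/32)·11 + (1/16)·15
     = 211/32

211/32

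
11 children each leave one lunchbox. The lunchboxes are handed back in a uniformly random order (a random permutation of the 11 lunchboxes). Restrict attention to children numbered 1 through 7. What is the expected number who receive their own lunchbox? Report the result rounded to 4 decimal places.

0.6364

Let Xᵢ = 1 if person i gets their own lunchbox. For each i, P(Xᵢ=1) = 1/11.
By linearity of expectation, E[X₁+…+X_7] = 7·(1/11) = 7/11.
≈ 0.6364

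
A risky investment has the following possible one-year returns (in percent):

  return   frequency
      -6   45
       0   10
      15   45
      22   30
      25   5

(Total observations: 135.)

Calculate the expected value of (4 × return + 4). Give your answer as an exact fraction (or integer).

Total = 135, so P(return=-6) = 45/135, etc.
E[4x+4] = (1/3)·(-20) + (2/27)·4 + (1/3)·64 + (2/9)·92 + (1/27)·104
     = 1060/27

1060/27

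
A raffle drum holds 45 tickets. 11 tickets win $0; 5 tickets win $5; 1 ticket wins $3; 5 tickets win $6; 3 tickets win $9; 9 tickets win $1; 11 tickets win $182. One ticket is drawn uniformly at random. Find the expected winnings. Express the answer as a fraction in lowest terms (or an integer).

E[payout] = (11/45)·0 + (5/45)·5 + (1/45)·3 + (5/45)·6 + (3/45)·9 + (9/45)·1 + (11/45)·182 = 2096/45

2096/45 dollars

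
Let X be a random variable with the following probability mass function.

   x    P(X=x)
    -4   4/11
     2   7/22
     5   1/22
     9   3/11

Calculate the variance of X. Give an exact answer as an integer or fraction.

E[X] = (4/11)·(-4) + (7/22)·2 + (1/22)·5 + (3/11)·9 = 41/22
E[X²] = (4/11)·16 + (7/22)·4 + (1/22)·25 + (3/11)·81 = 667/22
Var(X) = 667/22 − (41/22)² = 12993/484

12993/484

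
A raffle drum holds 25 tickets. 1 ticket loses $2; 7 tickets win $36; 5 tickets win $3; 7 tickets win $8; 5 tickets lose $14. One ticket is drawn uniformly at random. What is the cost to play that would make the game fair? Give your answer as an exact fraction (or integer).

E[payout] = (1/25)·(-2) + (7/25)·36 + (5/25)·3 + (7/25)·8 + (5/25)·(-14) = 251/25
Fair fee = E[payout] = 251/25

251/25 dollars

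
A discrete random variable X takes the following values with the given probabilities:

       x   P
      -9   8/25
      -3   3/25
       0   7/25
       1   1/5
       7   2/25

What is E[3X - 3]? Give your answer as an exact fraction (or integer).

-261/25

E[3x-3] = (8/25)·(-30) + (3/25)·(-12) + (7/25)·(-3) + (1/5)·0 + (2/25)·18
     = -261/25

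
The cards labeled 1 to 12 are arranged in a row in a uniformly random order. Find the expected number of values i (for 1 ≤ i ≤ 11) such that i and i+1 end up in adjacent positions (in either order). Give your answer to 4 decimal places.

1.8333

For each i ∈ {1,…,11}, let Xᵢ = 1 if i and i+1 are adjacent. P(Xᵢ=1) = 2·(12−1)!/12! = 2/12.
By linearity, E[ΣXᵢ] = (11)·(2/12) = 11/6.
≈ 1.8333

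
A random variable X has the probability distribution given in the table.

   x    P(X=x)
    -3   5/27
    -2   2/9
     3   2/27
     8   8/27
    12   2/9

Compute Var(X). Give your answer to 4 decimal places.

36.0439

E[X] = (5/27)·(-3) + (2/9)·(-2) + (2/27)·3 + (8/27)·8 + (2/9)·12 = 115/27
E[X²] = (5/27)·9 + (2/9)·4 + (2/27)·9 + (8/27)·64 + (2/9)·144 = 1463/27
Var(X) = 1463/27 − (115/27)² = 26276/729 ≈ 36.0439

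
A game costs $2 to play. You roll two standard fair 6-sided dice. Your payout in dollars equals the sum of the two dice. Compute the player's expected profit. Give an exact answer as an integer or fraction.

Distribution of the sum of the two dice: 2 w.p. 1/36, 3 w.p. 1/18, 4 w.p. 1/12, 5 w.p. 1/9, 6 w.p. 5/36, 7 w.p. 1/6, …
E[payout] = (1/36)·2 + (1/18)·3 + (1/12)·4 + (1/9)·5 + (5/36)·6 + (1/6)·7 + (5/36)·8 + (1/9)·9 + (1/12)·10 + (1/18)·11 + (1/36)·12 = 7
Expected profit = 7 − 2 = 5

$5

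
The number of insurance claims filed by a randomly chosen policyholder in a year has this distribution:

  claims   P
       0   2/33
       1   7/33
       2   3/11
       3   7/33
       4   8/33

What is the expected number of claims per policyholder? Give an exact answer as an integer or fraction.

26/11

E[X] = (2/33)·0 + (7/33)·1 + (3/11)·2 + (7/33)·3 + (8/33)·4
     = 26/11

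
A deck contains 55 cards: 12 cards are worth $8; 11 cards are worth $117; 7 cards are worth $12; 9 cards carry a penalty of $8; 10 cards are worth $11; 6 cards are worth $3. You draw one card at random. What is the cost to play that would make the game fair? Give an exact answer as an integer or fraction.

1523/55 dollars

E[payout] = (12/55)·8 + (11/55)·117 + (7/55)·12 + (9/55)·(-8) + (10/55)·11 + (6/55)·3 = 1523/55
Fair fee = E[payout] = 1523/55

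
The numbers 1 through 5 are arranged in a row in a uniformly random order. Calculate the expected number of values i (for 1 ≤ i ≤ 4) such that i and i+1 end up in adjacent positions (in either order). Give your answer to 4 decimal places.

For each i ∈ {1,…,4}, let Xᵢ = 1 if i and i+1 are adjacent. P(Xᵢ=1) = 2·(5−1)!/5! = 2/5.
By linearity, E[ΣXᵢ] = (4)·(2/5) = 8/5.
≈ 1.6000

1.6000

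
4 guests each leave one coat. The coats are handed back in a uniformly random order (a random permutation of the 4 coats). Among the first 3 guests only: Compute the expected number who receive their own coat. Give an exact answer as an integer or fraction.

Let Xᵢ = 1 if person i gets their own coat. For each i, P(Xᵢ=1) = 1/4.
By linearity of expectation, E[X₁+…+X_3] = 3·(1/4) = 3/4.

3/4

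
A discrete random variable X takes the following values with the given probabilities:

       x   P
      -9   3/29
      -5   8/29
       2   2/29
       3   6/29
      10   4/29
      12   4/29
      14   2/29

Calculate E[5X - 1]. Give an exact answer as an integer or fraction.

E[5x-1] = (3/29)·(-46) + (8/29)·(-26) + (2/29)·9 + (6/29)·14 + (4/29)·49 + (4/29)·59 + (2/29)·69
     = 326/29

326/29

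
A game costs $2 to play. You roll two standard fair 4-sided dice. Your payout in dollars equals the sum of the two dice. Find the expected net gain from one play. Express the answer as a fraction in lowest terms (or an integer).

$3

Distribution of the sum of the two dice: 2 w.p. 1/16, 3 w.p. 1/8, 4 w.p. 3/16, 5 w.p. 1/4, 6 w.p. 3/16, 7 w.p. 1/8, …
E[payout] = (1/16)·2 + (1/8)·3 + (3/16)·4 + (1/4)·5 + (3/16)·6 + (1/8)·7 + (1/16)·8 = 5
Expected profit = 5 − 2 = 3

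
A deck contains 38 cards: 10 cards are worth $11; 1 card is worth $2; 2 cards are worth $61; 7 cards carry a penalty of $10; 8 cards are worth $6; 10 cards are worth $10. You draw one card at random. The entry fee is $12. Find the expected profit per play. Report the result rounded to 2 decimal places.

E[payout] = (10/38)·11 + (1/38)·2 + (2/38)·61 + (7/38)·(-10) + (8/38)·6 + (10/38)·10 = 156/19
Expected profit = 156/19 − 12 = -72/19 ≈ -$3.79

-$3.79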